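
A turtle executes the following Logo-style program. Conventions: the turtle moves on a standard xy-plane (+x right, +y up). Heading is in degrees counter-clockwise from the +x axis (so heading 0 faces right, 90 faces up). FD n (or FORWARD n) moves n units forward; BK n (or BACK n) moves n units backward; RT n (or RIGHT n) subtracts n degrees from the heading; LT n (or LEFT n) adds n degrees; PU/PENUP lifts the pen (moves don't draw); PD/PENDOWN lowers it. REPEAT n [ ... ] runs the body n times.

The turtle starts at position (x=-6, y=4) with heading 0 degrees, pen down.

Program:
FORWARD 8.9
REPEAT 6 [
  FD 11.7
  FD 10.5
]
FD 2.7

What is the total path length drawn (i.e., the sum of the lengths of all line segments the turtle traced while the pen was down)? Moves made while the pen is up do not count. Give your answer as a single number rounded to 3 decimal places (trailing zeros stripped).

Executing turtle program step by step:
Start: pos=(-6,4), heading=0, pen down
FD 8.9: (-6,4) -> (2.9,4) [heading=0, draw]
REPEAT 6 [
  -- iteration 1/6 --
  FD 11.7: (2.9,4) -> (14.6,4) [heading=0, draw]
  FD 10.5: (14.6,4) -> (25.1,4) [heading=0, draw]
  -- iteration 2/6 --
  FD 11.7: (25.1,4) -> (36.8,4) [heading=0, draw]
  FD 10.5: (36.8,4) -> (47.3,4) [heading=0, draw]
  -- iteration 3/6 --
  FD 11.7: (47.3,4) -> (59,4) [heading=0, draw]
  FD 10.5: (59,4) -> (69.5,4) [heading=0, draw]
  -- iteration 4/6 --
  FD 11.7: (69.5,4) -> (81.2,4) [heading=0, draw]
  FD 10.5: (81.2,4) -> (91.7,4) [heading=0, draw]
  -- iteration 5/6 --
  FD 11.7: (91.7,4) -> (103.4,4) [heading=0, draw]
  FD 10.5: (103.4,4) -> (113.9,4) [heading=0, draw]
  -- iteration 6/6 --
  FD 11.7: (113.9,4) -> (125.6,4) [heading=0, draw]
  FD 10.5: (125.6,4) -> (136.1,4) [heading=0, draw]
]
FD 2.7: (136.1,4) -> (138.8,4) [heading=0, draw]
Final: pos=(138.8,4), heading=0, 14 segment(s) drawn

Segment lengths:
  seg 1: (-6,4) -> (2.9,4), length = 8.9
  seg 2: (2.9,4) -> (14.6,4), length = 11.7
  seg 3: (14.6,4) -> (25.1,4), length = 10.5
  seg 4: (25.1,4) -> (36.8,4), length = 11.7
  seg 5: (36.8,4) -> (47.3,4), length = 10.5
  seg 6: (47.3,4) -> (59,4), length = 11.7
  seg 7: (59,4) -> (69.5,4), length = 10.5
  seg 8: (69.5,4) -> (81.2,4), length = 11.7
  seg 9: (81.2,4) -> (91.7,4), length = 10.5
  seg 10: (91.7,4) -> (103.4,4), length = 11.7
  seg 11: (103.4,4) -> (113.9,4), length = 10.5
  seg 12: (113.9,4) -> (125.6,4), length = 11.7
  seg 13: (125.6,4) -> (136.1,4), length = 10.5
  seg 14: (136.1,4) -> (138.8,4), length = 2.7
Total = 144.8

Answer: 144.8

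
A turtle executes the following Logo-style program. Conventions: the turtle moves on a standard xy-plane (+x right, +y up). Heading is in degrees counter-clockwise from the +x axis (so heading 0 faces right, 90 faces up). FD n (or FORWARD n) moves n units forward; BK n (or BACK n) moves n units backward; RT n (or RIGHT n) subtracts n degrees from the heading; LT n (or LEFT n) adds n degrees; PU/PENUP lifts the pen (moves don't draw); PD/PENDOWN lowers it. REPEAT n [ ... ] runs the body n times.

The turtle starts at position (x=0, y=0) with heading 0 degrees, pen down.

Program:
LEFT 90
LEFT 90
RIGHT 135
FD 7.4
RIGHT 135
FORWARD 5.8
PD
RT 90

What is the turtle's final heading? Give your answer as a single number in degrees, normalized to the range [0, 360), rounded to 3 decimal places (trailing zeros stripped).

Executing turtle program step by step:
Start: pos=(0,0), heading=0, pen down
LT 90: heading 0 -> 90
LT 90: heading 90 -> 180
RT 135: heading 180 -> 45
FD 7.4: (0,0) -> (5.233,5.233) [heading=45, draw]
RT 135: heading 45 -> 270
FD 5.8: (5.233,5.233) -> (5.233,-0.567) [heading=270, draw]
PD: pen down
RT 90: heading 270 -> 180
Final: pos=(5.233,-0.567), heading=180, 2 segment(s) drawn

Answer: 180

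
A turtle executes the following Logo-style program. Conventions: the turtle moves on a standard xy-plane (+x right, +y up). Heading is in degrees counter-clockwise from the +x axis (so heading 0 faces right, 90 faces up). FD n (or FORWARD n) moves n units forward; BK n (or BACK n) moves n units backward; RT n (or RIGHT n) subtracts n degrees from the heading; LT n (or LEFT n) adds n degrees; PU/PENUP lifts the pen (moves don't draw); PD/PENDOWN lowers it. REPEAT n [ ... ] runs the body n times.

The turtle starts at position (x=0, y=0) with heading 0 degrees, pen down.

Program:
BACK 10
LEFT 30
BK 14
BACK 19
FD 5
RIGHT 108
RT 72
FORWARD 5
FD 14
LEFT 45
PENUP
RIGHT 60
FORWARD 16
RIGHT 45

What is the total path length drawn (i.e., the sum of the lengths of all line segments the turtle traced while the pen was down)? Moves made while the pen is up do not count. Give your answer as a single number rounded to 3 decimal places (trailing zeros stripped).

Executing turtle program step by step:
Start: pos=(0,0), heading=0, pen down
BK 10: (0,0) -> (-10,0) [heading=0, draw]
LT 30: heading 0 -> 30
BK 14: (-10,0) -> (-22.124,-7) [heading=30, draw]
BK 19: (-22.124,-7) -> (-38.579,-16.5) [heading=30, draw]
FD 5: (-38.579,-16.5) -> (-34.249,-14) [heading=30, draw]
RT 108: heading 30 -> 282
RT 72: heading 282 -> 210
FD 5: (-34.249,-14) -> (-38.579,-16.5) [heading=210, draw]
FD 14: (-38.579,-16.5) -> (-50.703,-23.5) [heading=210, draw]
LT 45: heading 210 -> 255
PU: pen up
RT 60: heading 255 -> 195
FD 16: (-50.703,-23.5) -> (-66.158,-27.641) [heading=195, move]
RT 45: heading 195 -> 150
Final: pos=(-66.158,-27.641), heading=150, 6 segment(s) drawn

Segment lengths:
  seg 1: (0,0) -> (-10,0), length = 10
  seg 2: (-10,0) -> (-22.124,-7), length = 14
  seg 3: (-22.124,-7) -> (-38.579,-16.5), length = 19
  seg 4: (-38.579,-16.5) -> (-34.249,-14), length = 5
  seg 5: (-34.249,-14) -> (-38.579,-16.5), length = 5
  seg 6: (-38.579,-16.5) -> (-50.703,-23.5), length = 14
Total = 67

Answer: 67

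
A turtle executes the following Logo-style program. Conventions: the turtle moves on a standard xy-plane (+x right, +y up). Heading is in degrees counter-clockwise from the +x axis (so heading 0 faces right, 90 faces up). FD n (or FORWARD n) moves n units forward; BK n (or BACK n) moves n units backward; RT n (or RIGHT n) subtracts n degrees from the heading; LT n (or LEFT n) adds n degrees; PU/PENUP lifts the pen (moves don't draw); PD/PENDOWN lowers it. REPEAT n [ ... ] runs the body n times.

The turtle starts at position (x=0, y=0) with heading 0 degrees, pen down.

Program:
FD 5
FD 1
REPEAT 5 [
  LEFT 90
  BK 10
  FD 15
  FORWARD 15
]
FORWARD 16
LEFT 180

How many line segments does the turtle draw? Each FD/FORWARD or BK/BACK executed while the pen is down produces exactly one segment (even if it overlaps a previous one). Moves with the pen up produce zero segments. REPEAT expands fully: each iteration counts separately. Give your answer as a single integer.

Executing turtle program step by step:
Start: pos=(0,0), heading=0, pen down
FD 5: (0,0) -> (5,0) [heading=0, draw]
FD 1: (5,0) -> (6,0) [heading=0, draw]
REPEAT 5 [
  -- iteration 1/5 --
  LT 90: heading 0 -> 90
  BK 10: (6,0) -> (6,-10) [heading=90, draw]
  FD 15: (6,-10) -> (6,5) [heading=90, draw]
  FD 15: (6,5) -> (6,20) [heading=90, draw]
  -- iteration 2/5 --
  LT 90: heading 90 -> 180
  BK 10: (6,20) -> (16,20) [heading=180, draw]
  FD 15: (16,20) -> (1,20) [heading=180, draw]
  FD 15: (1,20) -> (-14,20) [heading=180, draw]
  -- iteration 3/5 --
  LT 90: heading 180 -> 270
  BK 10: (-14,20) -> (-14,30) [heading=270, draw]
  FD 15: (-14,30) -> (-14,15) [heading=270, draw]
  FD 15: (-14,15) -> (-14,0) [heading=270, draw]
  -- iteration 4/5 --
  LT 90: heading 270 -> 0
  BK 10: (-14,0) -> (-24,0) [heading=0, draw]
  FD 15: (-24,0) -> (-9,0) [heading=0, draw]
  FD 15: (-9,0) -> (6,0) [heading=0, draw]
  -- iteration 5/5 --
  LT 90: heading 0 -> 90
  BK 10: (6,0) -> (6,-10) [heading=90, draw]
  FD 15: (6,-10) -> (6,5) [heading=90, draw]
  FD 15: (6,5) -> (6,20) [heading=90, draw]
]
FD 16: (6,20) -> (6,36) [heading=90, draw]
LT 180: heading 90 -> 270
Final: pos=(6,36), heading=270, 18 segment(s) drawn
Segments drawn: 18

Answer: 18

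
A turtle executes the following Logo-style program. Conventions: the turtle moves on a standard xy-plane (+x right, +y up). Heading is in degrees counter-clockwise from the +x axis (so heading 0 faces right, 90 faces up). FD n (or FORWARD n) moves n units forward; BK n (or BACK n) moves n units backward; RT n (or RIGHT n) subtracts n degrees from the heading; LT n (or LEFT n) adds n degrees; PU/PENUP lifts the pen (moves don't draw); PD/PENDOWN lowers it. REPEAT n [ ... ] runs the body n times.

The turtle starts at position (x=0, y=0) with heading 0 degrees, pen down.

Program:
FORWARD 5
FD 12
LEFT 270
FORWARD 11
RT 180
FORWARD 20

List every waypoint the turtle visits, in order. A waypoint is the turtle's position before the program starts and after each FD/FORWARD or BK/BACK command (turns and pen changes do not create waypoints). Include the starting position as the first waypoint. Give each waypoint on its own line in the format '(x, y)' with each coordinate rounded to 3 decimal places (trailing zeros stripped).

Answer: (0, 0)
(5, 0)
(17, 0)
(17, -11)
(17, 9)

Derivation:
Executing turtle program step by step:
Start: pos=(0,0), heading=0, pen down
FD 5: (0,0) -> (5,0) [heading=0, draw]
FD 12: (5,0) -> (17,0) [heading=0, draw]
LT 270: heading 0 -> 270
FD 11: (17,0) -> (17,-11) [heading=270, draw]
RT 180: heading 270 -> 90
FD 20: (17,-11) -> (17,9) [heading=90, draw]
Final: pos=(17,9), heading=90, 4 segment(s) drawn
Waypoints (5 total):
(0, 0)
(5, 0)
(17, 0)
(17, -11)
(17, 9)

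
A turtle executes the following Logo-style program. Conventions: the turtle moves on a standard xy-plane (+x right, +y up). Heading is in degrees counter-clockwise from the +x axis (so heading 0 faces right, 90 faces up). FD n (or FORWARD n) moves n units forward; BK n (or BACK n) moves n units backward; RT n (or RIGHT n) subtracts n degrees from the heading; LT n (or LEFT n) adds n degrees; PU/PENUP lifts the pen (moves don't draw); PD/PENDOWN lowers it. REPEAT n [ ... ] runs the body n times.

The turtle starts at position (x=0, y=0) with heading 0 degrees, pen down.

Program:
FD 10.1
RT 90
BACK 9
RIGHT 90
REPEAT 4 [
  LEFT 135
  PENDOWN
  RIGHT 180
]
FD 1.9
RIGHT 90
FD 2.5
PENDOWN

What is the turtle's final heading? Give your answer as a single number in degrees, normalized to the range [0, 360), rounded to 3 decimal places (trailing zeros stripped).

Answer: 270

Derivation:
Executing turtle program step by step:
Start: pos=(0,0), heading=0, pen down
FD 10.1: (0,0) -> (10.1,0) [heading=0, draw]
RT 90: heading 0 -> 270
BK 9: (10.1,0) -> (10.1,9) [heading=270, draw]
RT 90: heading 270 -> 180
REPEAT 4 [
  -- iteration 1/4 --
  LT 135: heading 180 -> 315
  PD: pen down
  RT 180: heading 315 -> 135
  -- iteration 2/4 --
  LT 135: heading 135 -> 270
  PD: pen down
  RT 180: heading 270 -> 90
  -- iteration 3/4 --
  LT 135: heading 90 -> 225
  PD: pen down
  RT 180: heading 225 -> 45
  -- iteration 4/4 --
  LT 135: heading 45 -> 180
  PD: pen down
  RT 180: heading 180 -> 0
]
FD 1.9: (10.1,9) -> (12,9) [heading=0, draw]
RT 90: heading 0 -> 270
FD 2.5: (12,9) -> (12,6.5) [heading=270, draw]
PD: pen down
Final: pos=(12,6.5), heading=270, 4 segment(s) drawn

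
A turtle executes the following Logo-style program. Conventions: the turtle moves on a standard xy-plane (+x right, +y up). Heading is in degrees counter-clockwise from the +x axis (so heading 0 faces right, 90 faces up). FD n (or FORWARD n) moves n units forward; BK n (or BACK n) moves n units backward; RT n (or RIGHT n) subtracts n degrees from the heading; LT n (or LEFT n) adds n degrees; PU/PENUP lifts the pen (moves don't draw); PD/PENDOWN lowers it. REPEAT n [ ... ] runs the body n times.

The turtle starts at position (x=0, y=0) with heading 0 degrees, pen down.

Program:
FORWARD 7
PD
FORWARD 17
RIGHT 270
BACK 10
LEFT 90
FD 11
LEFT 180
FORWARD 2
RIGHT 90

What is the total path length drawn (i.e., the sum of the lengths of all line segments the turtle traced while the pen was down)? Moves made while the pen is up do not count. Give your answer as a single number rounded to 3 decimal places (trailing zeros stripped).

Answer: 47

Derivation:
Executing turtle program step by step:
Start: pos=(0,0), heading=0, pen down
FD 7: (0,0) -> (7,0) [heading=0, draw]
PD: pen down
FD 17: (7,0) -> (24,0) [heading=0, draw]
RT 270: heading 0 -> 90
BK 10: (24,0) -> (24,-10) [heading=90, draw]
LT 90: heading 90 -> 180
FD 11: (24,-10) -> (13,-10) [heading=180, draw]
LT 180: heading 180 -> 0
FD 2: (13,-10) -> (15,-10) [heading=0, draw]
RT 90: heading 0 -> 270
Final: pos=(15,-10), heading=270, 5 segment(s) drawn

Segment lengths:
  seg 1: (0,0) -> (7,0), length = 7
  seg 2: (7,0) -> (24,0), length = 17
  seg 3: (24,0) -> (24,-10), length = 10
  seg 4: (24,-10) -> (13,-10), length = 11
  seg 5: (13,-10) -> (15,-10), length = 2
Total = 47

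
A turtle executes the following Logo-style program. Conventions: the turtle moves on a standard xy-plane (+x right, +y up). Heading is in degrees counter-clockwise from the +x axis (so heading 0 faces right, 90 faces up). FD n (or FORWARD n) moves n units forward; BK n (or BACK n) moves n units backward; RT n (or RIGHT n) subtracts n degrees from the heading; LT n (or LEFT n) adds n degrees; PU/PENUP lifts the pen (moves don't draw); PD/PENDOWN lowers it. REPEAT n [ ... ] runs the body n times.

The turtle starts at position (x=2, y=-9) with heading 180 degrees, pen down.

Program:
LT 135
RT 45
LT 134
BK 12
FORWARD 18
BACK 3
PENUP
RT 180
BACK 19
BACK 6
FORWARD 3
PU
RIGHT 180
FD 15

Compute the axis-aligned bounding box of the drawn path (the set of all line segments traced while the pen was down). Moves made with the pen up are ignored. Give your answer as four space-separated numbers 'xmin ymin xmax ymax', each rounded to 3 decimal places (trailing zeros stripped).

Executing turtle program step by step:
Start: pos=(2,-9), heading=180, pen down
LT 135: heading 180 -> 315
RT 45: heading 315 -> 270
LT 134: heading 270 -> 44
BK 12: (2,-9) -> (-6.632,-17.336) [heading=44, draw]
FD 18: (-6.632,-17.336) -> (6.316,-4.832) [heading=44, draw]
BK 3: (6.316,-4.832) -> (4.158,-6.916) [heading=44, draw]
PU: pen up
RT 180: heading 44 -> 224
BK 19: (4.158,-6.916) -> (17.825,6.282) [heading=224, move]
BK 6: (17.825,6.282) -> (22.142,10.45) [heading=224, move]
FD 3: (22.142,10.45) -> (19.983,8.366) [heading=224, move]
PU: pen up
RT 180: heading 224 -> 44
FD 15: (19.983,8.366) -> (30.774,18.786) [heading=44, move]
Final: pos=(30.774,18.786), heading=44, 3 segment(s) drawn

Segment endpoints: x in {-6.632, 2, 4.158, 6.316}, y in {-17.336, -9, -6.916, -4.832}
xmin=-6.632, ymin=-17.336, xmax=6.316, ymax=-4.832

Answer: -6.632 -17.336 6.316 -4.832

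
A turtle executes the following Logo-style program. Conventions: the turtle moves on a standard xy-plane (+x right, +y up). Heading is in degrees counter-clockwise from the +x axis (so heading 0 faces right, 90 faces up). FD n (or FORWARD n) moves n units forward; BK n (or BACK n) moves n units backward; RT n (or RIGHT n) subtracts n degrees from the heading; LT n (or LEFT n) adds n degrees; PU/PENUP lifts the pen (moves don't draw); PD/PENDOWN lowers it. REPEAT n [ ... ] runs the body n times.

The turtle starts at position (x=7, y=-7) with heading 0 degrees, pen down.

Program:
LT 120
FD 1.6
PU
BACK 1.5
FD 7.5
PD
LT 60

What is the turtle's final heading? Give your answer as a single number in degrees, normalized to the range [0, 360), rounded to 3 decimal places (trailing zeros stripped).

Answer: 180

Derivation:
Executing turtle program step by step:
Start: pos=(7,-7), heading=0, pen down
LT 120: heading 0 -> 120
FD 1.6: (7,-7) -> (6.2,-5.614) [heading=120, draw]
PU: pen up
BK 1.5: (6.2,-5.614) -> (6.95,-6.913) [heading=120, move]
FD 7.5: (6.95,-6.913) -> (3.2,-0.418) [heading=120, move]
PD: pen down
LT 60: heading 120 -> 180
Final: pos=(3.2,-0.418), heading=180, 1 segment(s) drawn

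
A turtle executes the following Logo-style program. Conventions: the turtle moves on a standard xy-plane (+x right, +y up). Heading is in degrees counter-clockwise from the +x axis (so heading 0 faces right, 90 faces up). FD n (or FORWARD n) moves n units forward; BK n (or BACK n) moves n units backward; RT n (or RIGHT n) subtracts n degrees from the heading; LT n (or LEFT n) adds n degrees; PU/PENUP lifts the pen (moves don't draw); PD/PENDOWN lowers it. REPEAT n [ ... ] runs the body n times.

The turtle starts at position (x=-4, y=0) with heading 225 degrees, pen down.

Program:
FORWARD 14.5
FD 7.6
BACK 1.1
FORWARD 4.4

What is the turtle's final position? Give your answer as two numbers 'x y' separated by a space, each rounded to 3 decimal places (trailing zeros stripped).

Answer: -21.961 -17.961

Derivation:
Executing turtle program step by step:
Start: pos=(-4,0), heading=225, pen down
FD 14.5: (-4,0) -> (-14.253,-10.253) [heading=225, draw]
FD 7.6: (-14.253,-10.253) -> (-19.627,-15.627) [heading=225, draw]
BK 1.1: (-19.627,-15.627) -> (-18.849,-14.849) [heading=225, draw]
FD 4.4: (-18.849,-14.849) -> (-21.961,-17.961) [heading=225, draw]
Final: pos=(-21.961,-17.961), heading=225, 4 segment(s) drawn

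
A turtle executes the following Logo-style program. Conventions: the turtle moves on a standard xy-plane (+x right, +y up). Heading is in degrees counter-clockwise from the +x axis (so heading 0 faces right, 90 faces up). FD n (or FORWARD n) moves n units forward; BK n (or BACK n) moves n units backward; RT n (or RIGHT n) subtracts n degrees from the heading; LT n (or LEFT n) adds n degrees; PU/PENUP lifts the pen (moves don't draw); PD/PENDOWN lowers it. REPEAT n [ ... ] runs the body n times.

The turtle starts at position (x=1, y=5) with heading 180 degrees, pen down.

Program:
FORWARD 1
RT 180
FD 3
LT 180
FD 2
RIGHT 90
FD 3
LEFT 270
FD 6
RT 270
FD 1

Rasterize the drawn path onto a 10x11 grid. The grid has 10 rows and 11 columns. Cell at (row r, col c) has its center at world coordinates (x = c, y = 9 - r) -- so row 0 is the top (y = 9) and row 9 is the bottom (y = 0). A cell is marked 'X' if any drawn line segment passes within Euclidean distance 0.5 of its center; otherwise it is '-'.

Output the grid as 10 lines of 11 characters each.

Answer: -------X---
-XXXXXXX---
-X---------
-X---------
XXXX-------
-----------
-----------
-----------
-----------
-----------

Derivation:
Segment 0: (1,5) -> (0,5)
Segment 1: (0,5) -> (3,5)
Segment 2: (3,5) -> (1,5)
Segment 3: (1,5) -> (1,8)
Segment 4: (1,8) -> (7,8)
Segment 5: (7,8) -> (7,9)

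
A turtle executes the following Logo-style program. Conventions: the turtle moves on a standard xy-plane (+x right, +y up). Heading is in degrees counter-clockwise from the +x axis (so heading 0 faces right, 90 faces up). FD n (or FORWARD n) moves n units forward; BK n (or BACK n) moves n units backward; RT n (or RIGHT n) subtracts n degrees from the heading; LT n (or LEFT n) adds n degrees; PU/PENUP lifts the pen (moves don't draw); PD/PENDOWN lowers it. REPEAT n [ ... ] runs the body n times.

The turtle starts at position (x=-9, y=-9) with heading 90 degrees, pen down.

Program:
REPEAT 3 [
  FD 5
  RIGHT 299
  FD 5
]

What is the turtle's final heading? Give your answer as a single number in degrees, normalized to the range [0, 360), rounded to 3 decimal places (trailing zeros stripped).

Answer: 273

Derivation:
Executing turtle program step by step:
Start: pos=(-9,-9), heading=90, pen down
REPEAT 3 [
  -- iteration 1/3 --
  FD 5: (-9,-9) -> (-9,-4) [heading=90, draw]
  RT 299: heading 90 -> 151
  FD 5: (-9,-4) -> (-13.373,-1.576) [heading=151, draw]
  -- iteration 2/3 --
  FD 5: (-13.373,-1.576) -> (-17.746,0.848) [heading=151, draw]
  RT 299: heading 151 -> 212
  FD 5: (-17.746,0.848) -> (-21.986,-1.802) [heading=212, draw]
  -- iteration 3/3 --
  FD 5: (-21.986,-1.802) -> (-26.227,-4.451) [heading=212, draw]
  RT 299: heading 212 -> 273
  FD 5: (-26.227,-4.451) -> (-25.965,-9.444) [heading=273, draw]
]
Final: pos=(-25.965,-9.444), heading=273, 6 segment(s) drawn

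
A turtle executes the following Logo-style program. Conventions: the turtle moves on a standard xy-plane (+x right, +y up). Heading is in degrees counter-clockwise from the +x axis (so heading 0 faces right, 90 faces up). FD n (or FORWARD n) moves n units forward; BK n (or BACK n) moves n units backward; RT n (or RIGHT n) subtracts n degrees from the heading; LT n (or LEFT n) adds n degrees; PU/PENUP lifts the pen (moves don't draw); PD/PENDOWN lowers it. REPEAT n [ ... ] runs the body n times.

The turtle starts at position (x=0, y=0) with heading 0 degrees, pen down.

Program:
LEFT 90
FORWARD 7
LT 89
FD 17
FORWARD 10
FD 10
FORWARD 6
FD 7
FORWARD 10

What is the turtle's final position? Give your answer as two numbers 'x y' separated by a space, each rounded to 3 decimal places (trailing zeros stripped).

Answer: -59.991 8.047

Derivation:
Executing turtle program step by step:
Start: pos=(0,0), heading=0, pen down
LT 90: heading 0 -> 90
FD 7: (0,0) -> (0,7) [heading=90, draw]
LT 89: heading 90 -> 179
FD 17: (0,7) -> (-16.997,7.297) [heading=179, draw]
FD 10: (-16.997,7.297) -> (-26.996,7.471) [heading=179, draw]
FD 10: (-26.996,7.471) -> (-36.994,7.646) [heading=179, draw]
FD 6: (-36.994,7.646) -> (-42.993,7.75) [heading=179, draw]
FD 7: (-42.993,7.75) -> (-49.992,7.873) [heading=179, draw]
FD 10: (-49.992,7.873) -> (-59.991,8.047) [heading=179, draw]
Final: pos=(-59.991,8.047), heading=179, 7 segment(s) drawn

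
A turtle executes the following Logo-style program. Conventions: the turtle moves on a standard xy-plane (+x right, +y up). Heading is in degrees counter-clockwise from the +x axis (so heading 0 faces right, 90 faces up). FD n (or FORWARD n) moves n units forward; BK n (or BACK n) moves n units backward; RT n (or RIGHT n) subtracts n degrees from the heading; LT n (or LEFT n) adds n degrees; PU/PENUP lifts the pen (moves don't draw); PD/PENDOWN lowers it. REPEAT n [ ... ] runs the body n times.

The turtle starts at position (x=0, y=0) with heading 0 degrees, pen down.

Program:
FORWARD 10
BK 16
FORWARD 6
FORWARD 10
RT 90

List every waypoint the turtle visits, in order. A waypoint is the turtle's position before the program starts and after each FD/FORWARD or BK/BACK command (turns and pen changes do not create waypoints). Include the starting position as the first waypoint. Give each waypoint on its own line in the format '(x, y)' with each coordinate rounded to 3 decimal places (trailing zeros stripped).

Executing turtle program step by step:
Start: pos=(0,0), heading=0, pen down
FD 10: (0,0) -> (10,0) [heading=0, draw]
BK 16: (10,0) -> (-6,0) [heading=0, draw]
FD 6: (-6,0) -> (0,0) [heading=0, draw]
FD 10: (0,0) -> (10,0) [heading=0, draw]
RT 90: heading 0 -> 270
Final: pos=(10,0), heading=270, 4 segment(s) drawn
Waypoints (5 total):
(0, 0)
(10, 0)
(-6, 0)
(0, 0)
(10, 0)

Answer: (0, 0)
(10, 0)
(-6, 0)
(0, 0)
(10, 0)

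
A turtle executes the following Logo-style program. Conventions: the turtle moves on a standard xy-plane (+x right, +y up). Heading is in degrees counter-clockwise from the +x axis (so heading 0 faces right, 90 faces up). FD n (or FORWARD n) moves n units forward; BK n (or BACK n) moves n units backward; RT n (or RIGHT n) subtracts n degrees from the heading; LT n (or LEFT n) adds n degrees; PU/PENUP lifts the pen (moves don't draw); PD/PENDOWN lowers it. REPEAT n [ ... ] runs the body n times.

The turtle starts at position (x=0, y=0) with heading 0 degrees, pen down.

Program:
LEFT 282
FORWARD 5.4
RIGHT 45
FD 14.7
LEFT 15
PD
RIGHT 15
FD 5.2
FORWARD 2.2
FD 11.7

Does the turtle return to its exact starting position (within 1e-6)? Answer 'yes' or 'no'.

Executing turtle program step by step:
Start: pos=(0,0), heading=0, pen down
LT 282: heading 0 -> 282
FD 5.4: (0,0) -> (1.123,-5.282) [heading=282, draw]
RT 45: heading 282 -> 237
FD 14.7: (1.123,-5.282) -> (-6.883,-17.61) [heading=237, draw]
LT 15: heading 237 -> 252
PD: pen down
RT 15: heading 252 -> 237
FD 5.2: (-6.883,-17.61) -> (-9.716,-21.972) [heading=237, draw]
FD 2.2: (-9.716,-21.972) -> (-10.914,-23.817) [heading=237, draw]
FD 11.7: (-10.914,-23.817) -> (-17.286,-33.629) [heading=237, draw]
Final: pos=(-17.286,-33.629), heading=237, 5 segment(s) drawn

Start position: (0, 0)
Final position: (-17.286, -33.629)
Distance = 37.812; >= 1e-6 -> NOT closed

Answer: no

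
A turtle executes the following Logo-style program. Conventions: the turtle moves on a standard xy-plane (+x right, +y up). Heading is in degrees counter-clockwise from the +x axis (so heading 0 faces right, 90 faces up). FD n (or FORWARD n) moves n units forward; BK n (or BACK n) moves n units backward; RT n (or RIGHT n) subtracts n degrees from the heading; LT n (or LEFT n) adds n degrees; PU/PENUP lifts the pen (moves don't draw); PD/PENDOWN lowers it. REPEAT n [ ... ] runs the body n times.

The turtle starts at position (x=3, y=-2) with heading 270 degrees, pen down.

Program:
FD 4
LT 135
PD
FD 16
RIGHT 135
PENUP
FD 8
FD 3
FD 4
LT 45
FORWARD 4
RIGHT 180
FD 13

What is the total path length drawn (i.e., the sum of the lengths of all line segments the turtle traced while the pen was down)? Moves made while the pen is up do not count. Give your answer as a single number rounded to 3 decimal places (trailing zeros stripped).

Executing turtle program step by step:
Start: pos=(3,-2), heading=270, pen down
FD 4: (3,-2) -> (3,-6) [heading=270, draw]
LT 135: heading 270 -> 45
PD: pen down
FD 16: (3,-6) -> (14.314,5.314) [heading=45, draw]
RT 135: heading 45 -> 270
PU: pen up
FD 8: (14.314,5.314) -> (14.314,-2.686) [heading=270, move]
FD 3: (14.314,-2.686) -> (14.314,-5.686) [heading=270, move]
FD 4: (14.314,-5.686) -> (14.314,-9.686) [heading=270, move]
LT 45: heading 270 -> 315
FD 4: (14.314,-9.686) -> (17.142,-12.515) [heading=315, move]
RT 180: heading 315 -> 135
FD 13: (17.142,-12.515) -> (7.95,-3.322) [heading=135, move]
Final: pos=(7.95,-3.322), heading=135, 2 segment(s) drawn

Segment lengths:
  seg 1: (3,-2) -> (3,-6), length = 4
  seg 2: (3,-6) -> (14.314,5.314), length = 16
Total = 20

Answer: 20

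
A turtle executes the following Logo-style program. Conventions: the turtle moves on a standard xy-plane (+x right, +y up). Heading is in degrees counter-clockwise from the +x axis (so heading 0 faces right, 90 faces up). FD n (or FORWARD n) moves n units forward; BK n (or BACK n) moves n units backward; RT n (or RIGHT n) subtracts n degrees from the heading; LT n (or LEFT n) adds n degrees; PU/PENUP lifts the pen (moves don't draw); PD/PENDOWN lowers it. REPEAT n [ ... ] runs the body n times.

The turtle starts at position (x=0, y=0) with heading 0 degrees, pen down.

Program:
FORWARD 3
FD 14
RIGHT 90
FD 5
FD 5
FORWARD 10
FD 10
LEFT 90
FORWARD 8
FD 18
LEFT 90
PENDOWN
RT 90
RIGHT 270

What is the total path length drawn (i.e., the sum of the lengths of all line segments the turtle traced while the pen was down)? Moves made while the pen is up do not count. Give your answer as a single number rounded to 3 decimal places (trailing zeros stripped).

Executing turtle program step by step:
Start: pos=(0,0), heading=0, pen down
FD 3: (0,0) -> (3,0) [heading=0, draw]
FD 14: (3,0) -> (17,0) [heading=0, draw]
RT 90: heading 0 -> 270
FD 5: (17,0) -> (17,-5) [heading=270, draw]
FD 5: (17,-5) -> (17,-10) [heading=270, draw]
FD 10: (17,-10) -> (17,-20) [heading=270, draw]
FD 10: (17,-20) -> (17,-30) [heading=270, draw]
LT 90: heading 270 -> 0
FD 8: (17,-30) -> (25,-30) [heading=0, draw]
FD 18: (25,-30) -> (43,-30) [heading=0, draw]
LT 90: heading 0 -> 90
PD: pen down
RT 90: heading 90 -> 0
RT 270: heading 0 -> 90
Final: pos=(43,-30), heading=90, 8 segment(s) drawn

Segment lengths:
  seg 1: (0,0) -> (3,0), length = 3
  seg 2: (3,0) -> (17,0), length = 14
  seg 3: (17,0) -> (17,-5), length = 5
  seg 4: (17,-5) -> (17,-10), length = 5
  seg 5: (17,-10) -> (17,-20), length = 10
  seg 6: (17,-20) -> (17,-30), length = 10
  seg 7: (17,-30) -> (25,-30), length = 8
  seg 8: (25,-30) -> (43,-30), length = 18
Total = 73

Answer: 73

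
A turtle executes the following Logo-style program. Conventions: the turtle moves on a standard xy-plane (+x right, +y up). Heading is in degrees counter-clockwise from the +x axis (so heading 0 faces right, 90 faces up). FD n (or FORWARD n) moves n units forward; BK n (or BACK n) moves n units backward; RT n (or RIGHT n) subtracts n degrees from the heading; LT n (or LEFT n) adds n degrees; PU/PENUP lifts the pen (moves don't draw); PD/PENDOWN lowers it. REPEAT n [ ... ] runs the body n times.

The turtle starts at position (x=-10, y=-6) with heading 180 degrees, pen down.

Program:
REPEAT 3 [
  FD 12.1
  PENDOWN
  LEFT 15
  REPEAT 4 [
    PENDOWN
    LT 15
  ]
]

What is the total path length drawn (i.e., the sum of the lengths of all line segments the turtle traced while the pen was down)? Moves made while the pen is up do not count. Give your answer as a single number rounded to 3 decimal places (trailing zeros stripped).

Answer: 36.3

Derivation:
Executing turtle program step by step:
Start: pos=(-10,-6), heading=180, pen down
REPEAT 3 [
  -- iteration 1/3 --
  FD 12.1: (-10,-6) -> (-22.1,-6) [heading=180, draw]
  PD: pen down
  LT 15: heading 180 -> 195
  REPEAT 4 [
    -- iteration 1/4 --
    PD: pen down
    LT 15: heading 195 -> 210
    -- iteration 2/4 --
    PD: pen down
    LT 15: heading 210 -> 225
    -- iteration 3/4 --
    PD: pen down
    LT 15: heading 225 -> 240
    -- iteration 4/4 --
    PD: pen down
    LT 15: heading 240 -> 255
  ]
  -- iteration 2/3 --
  FD 12.1: (-22.1,-6) -> (-25.232,-17.688) [heading=255, draw]
  PD: pen down
  LT 15: heading 255 -> 270
  REPEAT 4 [
    -- iteration 1/4 --
    PD: pen down
    LT 15: heading 270 -> 285
    -- iteration 2/4 --
    PD: pen down
    LT 15: heading 285 -> 300
    -- iteration 3/4 --
    PD: pen down
    LT 15: heading 300 -> 315
    -- iteration 4/4 --
    PD: pen down
    LT 15: heading 315 -> 330
  ]
  -- iteration 3/3 --
  FD 12.1: (-25.232,-17.688) -> (-14.753,-23.738) [heading=330, draw]
  PD: pen down
  LT 15: heading 330 -> 345
  REPEAT 4 [
    -- iteration 1/4 --
    PD: pen down
    LT 15: heading 345 -> 0
    -- iteration 2/4 --
    PD: pen down
    LT 15: heading 0 -> 15
    -- iteration 3/4 --
    PD: pen down
    LT 15: heading 15 -> 30
    -- iteration 4/4 --
    PD: pen down
    LT 15: heading 30 -> 45
  ]
]
Final: pos=(-14.753,-23.738), heading=45, 3 segment(s) drawn

Segment lengths:
  seg 1: (-10,-6) -> (-22.1,-6), length = 12.1
  seg 2: (-22.1,-6) -> (-25.232,-17.688), length = 12.1
  seg 3: (-25.232,-17.688) -> (-14.753,-23.738), length = 12.1
Total = 36.3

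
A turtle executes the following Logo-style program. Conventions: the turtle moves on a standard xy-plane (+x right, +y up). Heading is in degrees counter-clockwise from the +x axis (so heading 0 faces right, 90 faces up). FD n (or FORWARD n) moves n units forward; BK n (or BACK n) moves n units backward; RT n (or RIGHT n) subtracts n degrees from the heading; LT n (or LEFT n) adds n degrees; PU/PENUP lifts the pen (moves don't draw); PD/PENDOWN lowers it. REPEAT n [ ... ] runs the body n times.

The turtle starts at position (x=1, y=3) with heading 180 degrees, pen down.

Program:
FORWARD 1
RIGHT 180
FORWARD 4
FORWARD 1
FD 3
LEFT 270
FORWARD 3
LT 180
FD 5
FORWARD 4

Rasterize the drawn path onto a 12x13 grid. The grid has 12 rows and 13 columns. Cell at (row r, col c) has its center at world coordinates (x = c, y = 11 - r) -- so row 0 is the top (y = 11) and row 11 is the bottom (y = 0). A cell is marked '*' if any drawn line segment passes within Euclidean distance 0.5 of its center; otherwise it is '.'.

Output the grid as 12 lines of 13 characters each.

Segment 0: (1,3) -> (0,3)
Segment 1: (0,3) -> (4,3)
Segment 2: (4,3) -> (5,3)
Segment 3: (5,3) -> (8,3)
Segment 4: (8,3) -> (8,0)
Segment 5: (8,0) -> (8,5)
Segment 6: (8,5) -> (8,9)

Answer: .............
.............
........*....
........*....
........*....
........*....
........*....
........*....
*********....
........*....
........*....
........*....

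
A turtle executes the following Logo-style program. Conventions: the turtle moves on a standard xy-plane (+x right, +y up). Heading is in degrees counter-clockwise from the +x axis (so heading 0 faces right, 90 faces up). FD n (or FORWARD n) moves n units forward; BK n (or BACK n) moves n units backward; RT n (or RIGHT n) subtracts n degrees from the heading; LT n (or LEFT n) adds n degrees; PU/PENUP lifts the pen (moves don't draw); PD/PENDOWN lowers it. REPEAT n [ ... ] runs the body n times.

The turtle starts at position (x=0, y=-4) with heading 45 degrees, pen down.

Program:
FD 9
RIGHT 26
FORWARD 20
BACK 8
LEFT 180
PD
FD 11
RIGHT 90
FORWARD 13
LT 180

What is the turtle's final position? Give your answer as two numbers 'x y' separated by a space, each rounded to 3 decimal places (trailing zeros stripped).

Executing turtle program step by step:
Start: pos=(0,-4), heading=45, pen down
FD 9: (0,-4) -> (6.364,2.364) [heading=45, draw]
RT 26: heading 45 -> 19
FD 20: (6.364,2.364) -> (25.274,8.875) [heading=19, draw]
BK 8: (25.274,8.875) -> (17.71,6.271) [heading=19, draw]
LT 180: heading 19 -> 199
PD: pen down
FD 11: (17.71,6.271) -> (7.309,2.69) [heading=199, draw]
RT 90: heading 199 -> 109
FD 13: (7.309,2.69) -> (3.077,14.981) [heading=109, draw]
LT 180: heading 109 -> 289
Final: pos=(3.077,14.981), heading=289, 5 segment(s) drawn

Answer: 3.077 14.981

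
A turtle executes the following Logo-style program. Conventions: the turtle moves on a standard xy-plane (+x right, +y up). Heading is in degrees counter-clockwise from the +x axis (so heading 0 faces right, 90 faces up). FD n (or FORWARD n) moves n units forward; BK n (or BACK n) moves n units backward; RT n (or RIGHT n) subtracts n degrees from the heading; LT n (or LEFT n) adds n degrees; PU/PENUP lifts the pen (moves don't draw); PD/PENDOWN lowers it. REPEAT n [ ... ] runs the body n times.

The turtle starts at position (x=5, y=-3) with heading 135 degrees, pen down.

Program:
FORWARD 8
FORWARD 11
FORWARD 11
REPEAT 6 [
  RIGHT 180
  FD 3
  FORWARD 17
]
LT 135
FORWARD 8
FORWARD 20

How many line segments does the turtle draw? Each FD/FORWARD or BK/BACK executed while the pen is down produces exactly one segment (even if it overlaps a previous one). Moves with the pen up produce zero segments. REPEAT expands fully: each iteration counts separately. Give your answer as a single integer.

Answer: 17

Derivation:
Executing turtle program step by step:
Start: pos=(5,-3), heading=135, pen down
FD 8: (5,-3) -> (-0.657,2.657) [heading=135, draw]
FD 11: (-0.657,2.657) -> (-8.435,10.435) [heading=135, draw]
FD 11: (-8.435,10.435) -> (-16.213,18.213) [heading=135, draw]
REPEAT 6 [
  -- iteration 1/6 --
  RT 180: heading 135 -> 315
  FD 3: (-16.213,18.213) -> (-14.092,16.092) [heading=315, draw]
  FD 17: (-14.092,16.092) -> (-2.071,4.071) [heading=315, draw]
  -- iteration 2/6 --
  RT 180: heading 315 -> 135
  FD 3: (-2.071,4.071) -> (-4.192,6.192) [heading=135, draw]
  FD 17: (-4.192,6.192) -> (-16.213,18.213) [heading=135, draw]
  -- iteration 3/6 --
  RT 180: heading 135 -> 315
  FD 3: (-16.213,18.213) -> (-14.092,16.092) [heading=315, draw]
  FD 17: (-14.092,16.092) -> (-2.071,4.071) [heading=315, draw]
  -- iteration 4/6 --
  RT 180: heading 315 -> 135
  FD 3: (-2.071,4.071) -> (-4.192,6.192) [heading=135, draw]
  FD 17: (-4.192,6.192) -> (-16.213,18.213) [heading=135, draw]
  -- iteration 5/6 --
  RT 180: heading 135 -> 315
  FD 3: (-16.213,18.213) -> (-14.092,16.092) [heading=315, draw]
  FD 17: (-14.092,16.092) -> (-2.071,4.071) [heading=315, draw]
  -- iteration 6/6 --
  RT 180: heading 315 -> 135
  FD 3: (-2.071,4.071) -> (-4.192,6.192) [heading=135, draw]
  FD 17: (-4.192,6.192) -> (-16.213,18.213) [heading=135, draw]
]
LT 135: heading 135 -> 270
FD 8: (-16.213,18.213) -> (-16.213,10.213) [heading=270, draw]
FD 20: (-16.213,10.213) -> (-16.213,-9.787) [heading=270, draw]
Final: pos=(-16.213,-9.787), heading=270, 17 segment(s) drawn
Segments drawn: 17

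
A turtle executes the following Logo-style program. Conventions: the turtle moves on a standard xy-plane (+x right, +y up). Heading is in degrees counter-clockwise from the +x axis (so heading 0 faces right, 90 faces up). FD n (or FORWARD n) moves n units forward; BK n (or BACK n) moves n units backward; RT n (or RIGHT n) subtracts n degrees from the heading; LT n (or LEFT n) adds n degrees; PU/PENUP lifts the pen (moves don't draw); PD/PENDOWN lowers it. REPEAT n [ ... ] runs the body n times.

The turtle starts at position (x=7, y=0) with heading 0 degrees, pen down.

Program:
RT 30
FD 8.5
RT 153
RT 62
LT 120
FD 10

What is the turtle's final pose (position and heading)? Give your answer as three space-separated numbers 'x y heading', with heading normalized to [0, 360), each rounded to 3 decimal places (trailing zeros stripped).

Executing turtle program step by step:
Start: pos=(7,0), heading=0, pen down
RT 30: heading 0 -> 330
FD 8.5: (7,0) -> (14.361,-4.25) [heading=330, draw]
RT 153: heading 330 -> 177
RT 62: heading 177 -> 115
LT 120: heading 115 -> 235
FD 10: (14.361,-4.25) -> (8.625,-12.442) [heading=235, draw]
Final: pos=(8.625,-12.442), heading=235, 2 segment(s) drawn

Answer: 8.625 -12.442 235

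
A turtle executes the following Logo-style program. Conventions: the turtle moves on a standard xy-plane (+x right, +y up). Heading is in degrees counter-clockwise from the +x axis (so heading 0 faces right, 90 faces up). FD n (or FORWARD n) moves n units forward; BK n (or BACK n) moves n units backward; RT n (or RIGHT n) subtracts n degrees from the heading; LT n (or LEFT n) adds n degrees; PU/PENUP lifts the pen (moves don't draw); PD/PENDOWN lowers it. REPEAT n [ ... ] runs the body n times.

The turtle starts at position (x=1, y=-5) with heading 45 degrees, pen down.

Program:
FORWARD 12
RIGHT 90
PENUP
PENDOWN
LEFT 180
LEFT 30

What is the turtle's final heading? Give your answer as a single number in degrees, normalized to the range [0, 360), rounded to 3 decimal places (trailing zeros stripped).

Executing turtle program step by step:
Start: pos=(1,-5), heading=45, pen down
FD 12: (1,-5) -> (9.485,3.485) [heading=45, draw]
RT 90: heading 45 -> 315
PU: pen up
PD: pen down
LT 180: heading 315 -> 135
LT 30: heading 135 -> 165
Final: pos=(9.485,3.485), heading=165, 1 segment(s) drawn

Answer: 165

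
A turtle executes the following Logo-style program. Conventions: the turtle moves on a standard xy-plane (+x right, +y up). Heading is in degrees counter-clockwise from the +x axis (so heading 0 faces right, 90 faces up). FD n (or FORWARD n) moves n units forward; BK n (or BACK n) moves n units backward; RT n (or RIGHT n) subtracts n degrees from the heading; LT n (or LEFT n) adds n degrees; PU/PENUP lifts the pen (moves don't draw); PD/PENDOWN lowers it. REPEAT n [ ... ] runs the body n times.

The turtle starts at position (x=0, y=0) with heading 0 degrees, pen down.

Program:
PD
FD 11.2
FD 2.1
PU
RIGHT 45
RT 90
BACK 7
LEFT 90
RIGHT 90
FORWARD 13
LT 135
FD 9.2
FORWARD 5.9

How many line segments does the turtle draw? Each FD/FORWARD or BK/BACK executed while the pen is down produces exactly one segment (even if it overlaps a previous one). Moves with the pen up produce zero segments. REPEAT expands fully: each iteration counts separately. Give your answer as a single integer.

Answer: 2

Derivation:
Executing turtle program step by step:
Start: pos=(0,0), heading=0, pen down
PD: pen down
FD 11.2: (0,0) -> (11.2,0) [heading=0, draw]
FD 2.1: (11.2,0) -> (13.3,0) [heading=0, draw]
PU: pen up
RT 45: heading 0 -> 315
RT 90: heading 315 -> 225
BK 7: (13.3,0) -> (18.25,4.95) [heading=225, move]
LT 90: heading 225 -> 315
RT 90: heading 315 -> 225
FD 13: (18.25,4.95) -> (9.057,-4.243) [heading=225, move]
LT 135: heading 225 -> 0
FD 9.2: (9.057,-4.243) -> (18.257,-4.243) [heading=0, move]
FD 5.9: (18.257,-4.243) -> (24.157,-4.243) [heading=0, move]
Final: pos=(24.157,-4.243), heading=0, 2 segment(s) drawn
Segments drawn: 2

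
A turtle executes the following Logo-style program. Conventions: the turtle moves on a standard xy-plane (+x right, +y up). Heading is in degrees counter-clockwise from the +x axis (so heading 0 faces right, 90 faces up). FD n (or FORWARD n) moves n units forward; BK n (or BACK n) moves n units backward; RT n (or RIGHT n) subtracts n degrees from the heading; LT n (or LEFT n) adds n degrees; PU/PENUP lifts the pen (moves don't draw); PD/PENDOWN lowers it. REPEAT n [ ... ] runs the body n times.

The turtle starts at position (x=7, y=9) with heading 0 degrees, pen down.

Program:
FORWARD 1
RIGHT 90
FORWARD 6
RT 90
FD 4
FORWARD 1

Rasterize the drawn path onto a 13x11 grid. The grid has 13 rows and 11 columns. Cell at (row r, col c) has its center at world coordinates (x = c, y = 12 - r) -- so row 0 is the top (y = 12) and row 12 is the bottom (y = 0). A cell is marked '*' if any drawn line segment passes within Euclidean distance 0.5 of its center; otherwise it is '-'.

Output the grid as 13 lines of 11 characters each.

Segment 0: (7,9) -> (8,9)
Segment 1: (8,9) -> (8,3)
Segment 2: (8,3) -> (4,3)
Segment 3: (4,3) -> (3,3)

Answer: -----------
-----------
-----------
-------**--
--------*--
--------*--
--------*--
--------*--
--------*--
---******--
-----------
-----------
-----------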